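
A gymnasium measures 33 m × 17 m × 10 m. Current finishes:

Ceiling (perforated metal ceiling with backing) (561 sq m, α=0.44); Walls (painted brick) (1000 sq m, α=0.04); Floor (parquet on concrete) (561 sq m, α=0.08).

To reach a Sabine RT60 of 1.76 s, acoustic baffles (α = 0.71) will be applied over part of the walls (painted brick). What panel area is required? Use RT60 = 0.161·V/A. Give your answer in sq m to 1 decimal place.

270.8

Equivalent absorption area: A₁ = 561*0.44 + 1000*0.04 + 561*0.08 = 331.720 sq m.
Required A₂ = 0.161·5610/1.76 = 513.188 sabins.
ΔA needed = 513.188 − 331.720 = 181.467 sabins.
Net gain per sq m: Δα = 0.71 − 0.04 = 0.67.
Panel area = 181.467 / 0.67 = 270.8 sq m.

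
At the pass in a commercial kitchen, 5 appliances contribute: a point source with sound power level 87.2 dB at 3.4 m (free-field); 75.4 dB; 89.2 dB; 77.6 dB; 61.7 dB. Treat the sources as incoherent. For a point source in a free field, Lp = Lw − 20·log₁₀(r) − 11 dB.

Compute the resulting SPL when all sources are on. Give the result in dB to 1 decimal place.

89.7 dB

Source at 3.4 m: Lp = 87.2 − 20·log₁₀(3.4) − 11 = 65.6 dB.
Σ 10^(Lᵢ/10) = 9.291e+08.
Back to dB: 10·log₁₀ Σ = 89.7 dB.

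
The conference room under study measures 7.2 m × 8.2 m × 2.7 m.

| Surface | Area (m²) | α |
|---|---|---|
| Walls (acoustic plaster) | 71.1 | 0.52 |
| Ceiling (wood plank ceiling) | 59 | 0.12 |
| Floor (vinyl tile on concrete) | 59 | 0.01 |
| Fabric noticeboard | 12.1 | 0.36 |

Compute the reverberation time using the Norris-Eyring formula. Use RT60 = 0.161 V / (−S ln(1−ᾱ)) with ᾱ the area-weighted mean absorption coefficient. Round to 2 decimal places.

0.46 s

Total surface area S = 71.1 + 59 + 59 + 12.1 = 201.2 m².
Absorption A = 71.1·0.52 + 59·0.12 + 59·0.01 + 12.1·0.36 = 48.998 sabins.
Mean coefficient ᾱ = A/S = 0.2435.
−S·ln(1−ᾱ) = −201.2 × ln(1 − 0.2435) = 56.145.
V = 7.2 × 8.2 × 2.7 = 159.408 m³.
RT60 = 0.161 × 159.408 / 56.145 = 0.46 s.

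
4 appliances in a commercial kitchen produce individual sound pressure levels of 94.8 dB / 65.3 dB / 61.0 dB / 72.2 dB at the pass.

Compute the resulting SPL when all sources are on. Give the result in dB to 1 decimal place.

Converting to relative power and adding: 10^(94.8/10) + 10^(65.3/10) + 10^(61.0/10) + 10^(72.2/10) = 3.041e+09.
Back to dB: 10·log₁₀ Σ = 94.8 dB.

94.8 dB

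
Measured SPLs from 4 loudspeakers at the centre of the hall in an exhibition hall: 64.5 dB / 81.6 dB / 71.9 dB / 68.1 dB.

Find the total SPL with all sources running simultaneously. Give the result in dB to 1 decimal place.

Σ 10^(Lᵢ/10) = 1.693e+08.
Back to dB: 10·log₁₀ Σ = 82.3 dB.

82.3 dB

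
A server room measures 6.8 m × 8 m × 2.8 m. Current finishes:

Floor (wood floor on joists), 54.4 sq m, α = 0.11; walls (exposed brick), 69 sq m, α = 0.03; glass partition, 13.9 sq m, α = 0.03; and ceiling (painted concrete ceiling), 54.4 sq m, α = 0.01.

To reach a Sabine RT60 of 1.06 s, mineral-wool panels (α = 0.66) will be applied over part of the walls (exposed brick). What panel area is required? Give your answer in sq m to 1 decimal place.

22.4

Equivalent absorption area: A₁ = 54.4×0.11 + 69×0.03 + 13.9×0.03 + 54.4×0.01 = 9.015 sq m.
Required A₂ = 0.161·152.32/1.06 = 23.135 sabins.
ΔA needed = 23.135 − 9.015 = 14.120 sabins.
Net gain per sq m: Δα = 0.66 − 0.03 = 0.63.
Area = ΔA/Δα = 14.120/0.63 = 22.4 sq m.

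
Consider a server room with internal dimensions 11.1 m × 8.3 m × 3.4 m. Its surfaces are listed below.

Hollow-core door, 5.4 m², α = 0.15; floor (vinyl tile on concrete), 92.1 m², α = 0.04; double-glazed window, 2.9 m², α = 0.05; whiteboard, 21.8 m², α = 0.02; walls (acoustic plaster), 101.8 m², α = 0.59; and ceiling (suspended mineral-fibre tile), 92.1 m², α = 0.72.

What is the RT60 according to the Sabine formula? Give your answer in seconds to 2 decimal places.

Total absorption A = 5.4×0.15 + 92.1×0.04 + 2.9×0.05 + 21.8×0.02 + 101.8×0.59 + 92.1×0.72
  = 0.810 + 3.684 + 0.145 + 0.436 + 60.062 + 66.312 = 131.449 m² sabins.
Volume V = 11.1 × 8.3 × 3.4 = 313.242 m³.
T = 0.161 V/A = 0.161·313.242/131.449 = 0.38 s.

0.38 seconds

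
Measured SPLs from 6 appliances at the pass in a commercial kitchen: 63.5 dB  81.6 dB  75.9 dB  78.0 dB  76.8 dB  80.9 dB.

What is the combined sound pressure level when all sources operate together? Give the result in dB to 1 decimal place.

Sum in the linear (power) domain: Σ 10^(Lᵢ/10) = 10^(63.5/10) + 10^(81.6/10) + 10^(75.9/10) + 10^(78.0/10) + 10^(76.8/10) + 10^(80.9/10) = 4.197e+08.
Back to dB: 10·log₁₀ Σ = 86.2 dB.

86.2 dB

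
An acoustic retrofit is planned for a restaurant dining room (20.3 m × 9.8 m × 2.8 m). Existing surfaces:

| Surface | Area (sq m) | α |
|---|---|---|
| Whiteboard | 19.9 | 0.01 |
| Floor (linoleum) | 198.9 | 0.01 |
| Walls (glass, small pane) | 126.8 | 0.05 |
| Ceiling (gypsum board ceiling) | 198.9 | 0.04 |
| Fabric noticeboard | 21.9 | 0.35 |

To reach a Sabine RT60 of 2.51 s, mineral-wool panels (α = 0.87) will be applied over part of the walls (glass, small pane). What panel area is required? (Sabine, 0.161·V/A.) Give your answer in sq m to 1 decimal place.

14.1

Total absorption A₁ = 19.9·0.01 + 198.9·0.01 + 126.8·0.05 + 198.9·0.04 + 21.9·0.35
  = 0.199 + 1.989 + 6.340 + 7.956 + 7.665 = 24.149 sq m sabins.
Required A₂ = 0.161·557.032/2.51 = 35.730 sabins.
Absorption to add: 35.730 − 24.149 = 11.581 sabins.
Net gain per sq m: Δα = 0.87 − 0.05 = 0.82.
Panel area = 11.581 / 0.82 = 14.1 sq m.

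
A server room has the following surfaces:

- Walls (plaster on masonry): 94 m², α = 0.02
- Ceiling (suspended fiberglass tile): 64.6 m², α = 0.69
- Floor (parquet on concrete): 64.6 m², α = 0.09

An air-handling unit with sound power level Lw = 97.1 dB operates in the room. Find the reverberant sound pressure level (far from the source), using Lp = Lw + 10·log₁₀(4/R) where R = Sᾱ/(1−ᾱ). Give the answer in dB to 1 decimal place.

A = 52.268 sabins; S = 223.2 m².
ᾱ = 52.268/223.2 = 0.2342; R = Sᾱ/(1−ᾱ) = 52.268/(1−0.2342) = 68.253 m².
Lp = 97.1 + 10·log₁₀(4/68.253) = 97.1 + (-12.32) = 84.8 dB.

84.8 dB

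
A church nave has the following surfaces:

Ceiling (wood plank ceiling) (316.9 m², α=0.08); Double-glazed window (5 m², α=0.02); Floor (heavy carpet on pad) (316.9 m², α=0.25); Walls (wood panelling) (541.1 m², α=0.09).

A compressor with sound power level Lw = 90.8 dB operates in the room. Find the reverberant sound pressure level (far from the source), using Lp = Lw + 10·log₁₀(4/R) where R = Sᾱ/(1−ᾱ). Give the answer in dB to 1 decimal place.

74.4 dB

A = 153.376 sabins; S = 1179.9 m².
ᾱ = 0.1300, so room constant R = A/(1−ᾱ) = 176.294 m².
Lp = 90.8 + 10·log₁₀(4/176.294) = 90.8 + (-16.44) = 74.4 dB.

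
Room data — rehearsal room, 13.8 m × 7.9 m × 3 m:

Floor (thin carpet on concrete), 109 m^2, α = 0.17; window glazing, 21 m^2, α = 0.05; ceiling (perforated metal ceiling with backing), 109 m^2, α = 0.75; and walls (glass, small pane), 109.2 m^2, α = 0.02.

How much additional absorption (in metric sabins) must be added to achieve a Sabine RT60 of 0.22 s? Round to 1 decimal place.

135.8 sabins

Equivalent absorption area: A₁ = 109×0.17 + 21×0.05 + 109×0.75 + 109.2×0.02 = 103.514 m^2.
V = 327.06 m³. Required absorption A₂ = 0.161 × 327.06 / 0.22 = 239.348 sabins.
Additional absorption ΔA = 239.348 − 103.514 = 135.8 sabins.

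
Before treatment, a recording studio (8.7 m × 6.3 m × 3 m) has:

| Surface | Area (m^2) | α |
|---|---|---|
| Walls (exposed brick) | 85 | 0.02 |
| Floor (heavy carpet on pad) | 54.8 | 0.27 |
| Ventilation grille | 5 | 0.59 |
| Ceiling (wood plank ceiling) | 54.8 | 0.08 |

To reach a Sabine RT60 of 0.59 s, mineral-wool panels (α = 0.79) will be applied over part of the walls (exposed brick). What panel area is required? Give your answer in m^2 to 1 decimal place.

27.3

Summing Sᵢαᵢ: 1.700 + 14.796 + 2.950 + 4.384 → A₁ = 23.830 sabins.
Required A₂ = 0.161·164.43/0.59 = 44.870 sabins.
Absorption to add: 44.870 − 23.830 = 21.040 sabins.
Each m^2 of panel replacing the walls (exposed brick) adds (0.79 − 0.02) = 0.77 sabins.
Area = ΔA/Δα = 21.040/0.77 = 27.3 m^2.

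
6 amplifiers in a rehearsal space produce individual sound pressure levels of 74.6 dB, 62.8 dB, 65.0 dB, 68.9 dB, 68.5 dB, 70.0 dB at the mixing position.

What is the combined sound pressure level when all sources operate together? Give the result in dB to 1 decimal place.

77.7 dB

Converting to relative power and adding: 10^(74.6/10) + 10^(62.8/10) + 10^(65.0/10) + 10^(68.9/10) + 10^(68.5/10) + 10^(70.0/10) = 5.875e+07.
L_total = 10·log₁₀(5.875e+07) = 77.7 dB.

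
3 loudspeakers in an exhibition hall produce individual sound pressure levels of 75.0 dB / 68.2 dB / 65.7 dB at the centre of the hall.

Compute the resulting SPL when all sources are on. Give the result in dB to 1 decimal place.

76.2 dB

Sum in the linear (power) domain: Σ 10^(Lᵢ/10) = 10^(75.0/10) + 10^(68.2/10) + 10^(65.7/10) = 4.195e+07.
Combined level = 10 log₁₀(4.195e+07) = 76.2 dB.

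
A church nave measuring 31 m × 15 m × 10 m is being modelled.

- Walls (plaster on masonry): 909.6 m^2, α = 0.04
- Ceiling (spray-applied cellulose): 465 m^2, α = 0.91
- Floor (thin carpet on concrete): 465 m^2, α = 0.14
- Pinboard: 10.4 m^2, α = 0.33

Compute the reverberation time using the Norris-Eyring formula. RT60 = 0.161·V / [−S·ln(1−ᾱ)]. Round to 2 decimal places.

1.20 s

S = Σ Sᵢ = 1850.0 m^2.
Absorption A = 909.6·0.04 + 465·0.91 + 465·0.14 + 10.4·0.33 = 528.066 sabins.
ᾱ = 528.066 / 1850.0 = 0.2854.
−S·ln(1−ᾱ) = −1850.0 × ln(1 − 0.2854) = 621.660.
V = 31 × 15 × 10 = 4650 m³.
RT60 = 0.161 × 4650 / 621.660 = 1.20 s.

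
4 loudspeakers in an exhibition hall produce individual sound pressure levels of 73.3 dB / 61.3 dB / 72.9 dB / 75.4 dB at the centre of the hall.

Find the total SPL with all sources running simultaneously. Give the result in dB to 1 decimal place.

Converting to relative power and adding: 10^(73.3/10) + 10^(61.3/10) + 10^(72.9/10) + 10^(75.4/10) = 7.69e+07.
Combined level = 10 log₁₀(7.69e+07) = 78.9 dB.

78.9 dB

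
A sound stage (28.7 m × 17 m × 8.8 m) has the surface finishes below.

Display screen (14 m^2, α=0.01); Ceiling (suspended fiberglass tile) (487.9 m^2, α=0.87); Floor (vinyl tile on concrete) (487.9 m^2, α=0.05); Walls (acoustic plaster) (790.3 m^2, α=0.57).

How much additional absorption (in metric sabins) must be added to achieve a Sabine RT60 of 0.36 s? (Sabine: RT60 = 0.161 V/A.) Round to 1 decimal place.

Summing Sᵢαᵢ: 0.140 + 424.473 + 24.395 + 450.471 → A₁ = 899.479 sabins.
For T = 0.36 s, need A₂ = 0.161·V/T = 0.161·4293.52/0.36 = 1920.158 sabins.
Shortfall: 1920.158 − 899.479 = 1020.7 sabins.

1020.7 sabins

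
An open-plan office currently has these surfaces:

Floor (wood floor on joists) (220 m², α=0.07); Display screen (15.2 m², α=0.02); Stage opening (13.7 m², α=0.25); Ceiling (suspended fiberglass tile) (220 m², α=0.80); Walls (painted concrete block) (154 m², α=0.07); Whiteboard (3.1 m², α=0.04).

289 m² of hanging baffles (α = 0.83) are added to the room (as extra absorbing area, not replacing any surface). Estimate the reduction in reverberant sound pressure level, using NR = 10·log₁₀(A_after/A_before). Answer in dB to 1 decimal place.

A_before = Σ Sᵢαᵢ = 220·0.07 + 15.2·0.02 + 13.7·0.25 + 220·0.80 + 154·0.07 + 3.1·0.04 = 206.033 sabins.
Added absorption = 289 × 0.83 = 239.870 sabins.
A_after = 206.033 + 239.870 = 445.903 sabins.
NR = 10·log₁₀(445.903/206.033) = 3.4 dB.

3.4 dB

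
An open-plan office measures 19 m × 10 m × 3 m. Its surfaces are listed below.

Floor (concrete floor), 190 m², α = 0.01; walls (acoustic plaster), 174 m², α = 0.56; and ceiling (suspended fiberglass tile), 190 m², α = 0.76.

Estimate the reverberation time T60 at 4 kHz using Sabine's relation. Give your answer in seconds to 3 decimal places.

0.377 sec

Total absorption A = 190·0.01 + 174·0.56 + 190·0.76
  = 1.900 + 97.440 + 144.400 = 243.740 m² sabins.
Room volume: 570 m³.
Sabine: RT60 = 0.161 × 570 / 243.740 = 0.377 s.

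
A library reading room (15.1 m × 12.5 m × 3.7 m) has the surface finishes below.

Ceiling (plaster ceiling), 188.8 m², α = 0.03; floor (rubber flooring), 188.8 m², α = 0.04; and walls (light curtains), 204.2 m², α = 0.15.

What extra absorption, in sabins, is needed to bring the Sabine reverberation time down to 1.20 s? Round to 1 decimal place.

49.9 sabins

Total absorption A₁ = 188.8*0.03 + 188.8*0.04 + 204.2*0.15
  = 5.664 + 7.552 + 30.630 = 43.846 m² sabins.
Target A₂ = 0.161·698.375/1.20 = 93.699 sabins (V = 698.375 m³).
ΔA = A₂ − A₁ = 93.699 − 43.846 = 49.9 sabins.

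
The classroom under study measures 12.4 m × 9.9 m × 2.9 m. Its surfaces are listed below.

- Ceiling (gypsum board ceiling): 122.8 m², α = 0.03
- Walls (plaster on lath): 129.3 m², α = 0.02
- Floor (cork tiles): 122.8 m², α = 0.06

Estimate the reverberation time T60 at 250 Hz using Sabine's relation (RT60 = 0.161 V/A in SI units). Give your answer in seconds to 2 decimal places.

Equivalent absorption area: A = 122.8*0.03 + 129.3*0.02 + 122.8*0.06 = 13.638 m².
V = 12.4·9.9·2.9 = 356.004 m³.
T = 0.161 V/A = 0.161·356.004/13.638 = 4.20 s.

4.20 s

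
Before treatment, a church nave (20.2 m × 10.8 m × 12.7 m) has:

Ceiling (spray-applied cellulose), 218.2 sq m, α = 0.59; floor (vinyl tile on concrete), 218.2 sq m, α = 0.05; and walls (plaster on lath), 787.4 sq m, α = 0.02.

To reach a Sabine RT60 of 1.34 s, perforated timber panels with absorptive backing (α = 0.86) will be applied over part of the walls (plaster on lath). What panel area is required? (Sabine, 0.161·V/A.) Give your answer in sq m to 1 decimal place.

211.3

Equivalent absorption area: A₁ = 218.2·0.59 + 218.2·0.05 + 787.4·0.02 = 155.396 sq m.
V = 2770.632 m³. Target absorption A₂ = 0.161 × 2770.632 / 1.34 = 332.889 sabins.
ΔA needed = 332.889 − 155.396 = 177.493 sabins.
Each sq m of panel replacing the walls (plaster on lath) adds (0.86 − 0.02) = 0.84 sabins.
Area = ΔA/Δα = 177.493/0.84 = 211.3 sq m.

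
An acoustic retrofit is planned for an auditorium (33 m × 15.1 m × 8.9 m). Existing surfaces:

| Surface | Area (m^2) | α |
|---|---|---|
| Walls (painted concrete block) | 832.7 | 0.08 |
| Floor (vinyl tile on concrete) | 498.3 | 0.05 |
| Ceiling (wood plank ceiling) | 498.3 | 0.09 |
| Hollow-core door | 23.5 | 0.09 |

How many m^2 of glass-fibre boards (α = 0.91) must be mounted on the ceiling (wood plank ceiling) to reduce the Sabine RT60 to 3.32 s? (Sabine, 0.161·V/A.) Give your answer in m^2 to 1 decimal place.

93.4

A₁ = Σ Sᵢαᵢ = 832.7×0.08 + 498.3×0.05 + 498.3×0.09 + 23.5×0.09 = 138.493 sabins.
Required A₂ = 0.161·4434.87/3.32 = 215.064 sabins.
ΔA needed = 215.064 − 138.493 = 76.571 sabins.
Net gain per m^2: Δα = 0.91 − 0.09 = 0.82.
Area = ΔA/Δα = 76.571/0.82 = 93.4 m^2.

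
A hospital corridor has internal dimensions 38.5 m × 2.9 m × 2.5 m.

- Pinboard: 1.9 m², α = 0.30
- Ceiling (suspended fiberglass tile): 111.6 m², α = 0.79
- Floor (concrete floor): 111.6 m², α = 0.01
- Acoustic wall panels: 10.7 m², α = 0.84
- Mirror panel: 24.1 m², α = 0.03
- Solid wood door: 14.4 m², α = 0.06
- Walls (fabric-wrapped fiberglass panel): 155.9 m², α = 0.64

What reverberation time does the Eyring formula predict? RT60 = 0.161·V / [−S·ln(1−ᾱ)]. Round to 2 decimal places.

Total surface area S = 1.9 + 111.6 + 111.6 + 10.7 + 24.1 + 14.4 + 155.9 = 430.2 m².
Absorption A = 1.9×0.30 + 111.6×0.79 + 111.6×0.01 + 10.7×0.84 + 24.1×0.03 + 14.4×0.06 + 155.9×0.64 = 200.201 sabins.
ᾱ = 200.201 / 430.2 = 0.4654.
−S·ln(1−ᾱ) = −430.2 × ln(1 − 0.4654) = 269.407.
V = 38.5 × 2.9 × 2.5 = 279.125 m³.
RT60 = 0.161 × 279.125 / 269.407 = 0.17 s.

0.17 seconds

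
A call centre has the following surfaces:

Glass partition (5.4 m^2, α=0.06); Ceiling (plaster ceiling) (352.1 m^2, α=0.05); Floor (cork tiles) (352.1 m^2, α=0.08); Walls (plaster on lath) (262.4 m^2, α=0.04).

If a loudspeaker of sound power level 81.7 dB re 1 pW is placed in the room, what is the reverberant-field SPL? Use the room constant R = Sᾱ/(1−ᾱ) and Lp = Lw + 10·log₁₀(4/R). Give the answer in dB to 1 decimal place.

69.9 dB

Σ(Sᵢαᵢ) = 5.4·0.06 + 352.1·0.05 + 352.1·0.08 + 262.4·0.04 = 56.593; total area S = 972.0 m^2.
ᾱ = 56.593/972.0 = 0.0582; R = Sᾱ/(1−ᾱ) = 56.593/(1−0.0582) = 60.090 m^2.
Lp = Lw + 10 log₁₀(4/R) = 81.7 -11.77 = 69.9 dB.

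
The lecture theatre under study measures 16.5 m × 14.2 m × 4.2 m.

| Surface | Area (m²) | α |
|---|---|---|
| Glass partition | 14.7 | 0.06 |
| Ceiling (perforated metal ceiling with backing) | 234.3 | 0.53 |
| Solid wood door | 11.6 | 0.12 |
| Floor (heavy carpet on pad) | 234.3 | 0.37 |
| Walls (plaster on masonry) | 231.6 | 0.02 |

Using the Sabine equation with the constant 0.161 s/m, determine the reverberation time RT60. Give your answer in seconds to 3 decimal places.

Equivalent absorption area: A = 14.7×0.06 + 234.3×0.53 + 11.6×0.12 + 234.3×0.37 + 231.6×0.02 = 217.776 m².
V = 16.5·14.2·4.2 = 984.06 m³.
T = 0.161 V/A = 0.161·984.06/217.776 = 0.728 s.

0.728 seconds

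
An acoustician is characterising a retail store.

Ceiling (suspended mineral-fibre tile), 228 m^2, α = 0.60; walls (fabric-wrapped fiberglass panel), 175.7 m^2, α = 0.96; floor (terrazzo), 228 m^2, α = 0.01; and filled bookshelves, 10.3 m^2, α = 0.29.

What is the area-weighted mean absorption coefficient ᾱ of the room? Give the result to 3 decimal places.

0.484

S = Σ Sᵢ = 228 + 175.7 + 228 + 10.3 = 642.0 m^2.
A = 228*0.60 + 175.7*0.96 + 228*0.01 + 10.3*0.29 = 310.739 sabins.
ᾱ = 310.739 / 642.0 = 0.484.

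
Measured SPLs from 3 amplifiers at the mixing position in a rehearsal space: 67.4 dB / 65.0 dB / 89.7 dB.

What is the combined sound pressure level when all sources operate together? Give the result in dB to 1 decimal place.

Σ 10^(Lᵢ/10) = 9.419e+08.
Combined level = 10 log₁₀(9.419e+08) = 89.7 dB.

89.7 dB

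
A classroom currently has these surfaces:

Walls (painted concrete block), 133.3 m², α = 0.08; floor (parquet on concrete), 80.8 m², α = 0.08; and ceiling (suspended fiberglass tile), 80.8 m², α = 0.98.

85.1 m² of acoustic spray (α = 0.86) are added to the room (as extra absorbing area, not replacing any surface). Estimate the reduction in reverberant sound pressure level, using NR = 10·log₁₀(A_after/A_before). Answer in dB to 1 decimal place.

Summing Sᵢαᵢ: 10.664 + 6.464 + 79.184 → A_before = 96.312 sabins.
Treatment contributes 85.1·0.86 = 73.186 sabins.
New total A_after = 169.498 sabins.
Reduction = 10 log₁₀(A_after/A_before) = 10 log₁₀(1.7599) = 2.5 dB.

2.5 dB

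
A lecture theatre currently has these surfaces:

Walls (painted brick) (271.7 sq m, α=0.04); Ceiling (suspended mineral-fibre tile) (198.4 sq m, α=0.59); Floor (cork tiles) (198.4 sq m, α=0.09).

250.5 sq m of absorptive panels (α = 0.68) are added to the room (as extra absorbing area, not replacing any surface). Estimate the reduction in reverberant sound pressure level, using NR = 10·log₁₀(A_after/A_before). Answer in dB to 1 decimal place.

3.4 dB

Total absorption A_before = 271.7×0.04 + 198.4×0.59 + 198.4×0.09
  = 10.868 + 117.056 + 17.856 = 145.780 sq m sabins.
Added absorption = 250.5 × 0.68 = 170.340 sabins.
A_after = 145.780 + 170.340 = 316.120 sabins.
Reduction = 10 log₁₀(A_after/A_before) = 10 log₁₀(2.1685) = 3.4 dB.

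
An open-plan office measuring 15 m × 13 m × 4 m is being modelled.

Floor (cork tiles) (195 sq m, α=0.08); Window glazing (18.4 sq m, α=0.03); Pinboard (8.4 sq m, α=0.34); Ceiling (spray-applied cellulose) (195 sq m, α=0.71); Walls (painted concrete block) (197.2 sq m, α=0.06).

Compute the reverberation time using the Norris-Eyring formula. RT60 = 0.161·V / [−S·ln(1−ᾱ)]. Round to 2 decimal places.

0.63 s

Total surface area S = 195 + 18.4 + 8.4 + 195 + 197.2 = 614.0 sq m.
Absorption A = 195×0.08 + 18.4×0.03 + 8.4×0.34 + 195×0.71 + 197.2×0.06 = 169.290 sabins.
ᾱ = 169.290 / 614.0 = 0.2757.
Eyring denominator: −S ln(1−ᾱ) = 198.045.
V = 15 × 13 × 4 = 780 m³.
RT60 = 0.161 × 780 / 198.045 = 0.63 s.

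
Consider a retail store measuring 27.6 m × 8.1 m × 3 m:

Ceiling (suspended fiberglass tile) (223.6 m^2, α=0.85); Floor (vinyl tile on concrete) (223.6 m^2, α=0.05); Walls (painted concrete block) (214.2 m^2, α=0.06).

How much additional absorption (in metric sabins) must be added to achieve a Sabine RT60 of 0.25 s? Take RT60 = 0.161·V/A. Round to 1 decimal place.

A₁ = Σ Sᵢαᵢ = 223.6*0.85 + 223.6*0.05 + 214.2*0.06 = 214.092 sabins.
Target A₂ = 0.161·670.68/0.25 = 431.918 sabins (V = 670.68 m³).
Shortfall: 431.918 − 214.092 = 217.8 sabins.

217.8 sabins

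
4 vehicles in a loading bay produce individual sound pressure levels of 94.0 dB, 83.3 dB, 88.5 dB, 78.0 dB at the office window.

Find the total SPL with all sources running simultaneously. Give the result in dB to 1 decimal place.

95.4 dB

Sum in the linear (power) domain: Σ 10^(Lᵢ/10) = 10^(94.0/10) + 10^(83.3/10) + 10^(88.5/10) + 10^(78.0/10) = 3.497e+09.
Back to dB: 10·log₁₀ Σ = 95.4 dB.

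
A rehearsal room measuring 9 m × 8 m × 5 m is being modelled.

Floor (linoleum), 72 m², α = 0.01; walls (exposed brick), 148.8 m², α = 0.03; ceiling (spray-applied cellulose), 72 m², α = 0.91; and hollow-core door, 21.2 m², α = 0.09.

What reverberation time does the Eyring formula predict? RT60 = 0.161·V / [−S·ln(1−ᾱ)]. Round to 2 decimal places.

0.70 s

S = Σ Sᵢ = 314.0 m².
Σ(Sᵢαᵢ) = 72·0.01 + 148.8·0.03 + 72·0.91 + 21.2·0.09 = 72.612.
ᾱ = 72.612 / 314.0 = 0.2312.
Eyring denominator: −S ln(1−ᾱ) = 82.558.
V = 9 × 8 × 5 = 360 m³.
T = 0.161·V/[−S·ln(1−ᾱ)] = 0.161·360/82.558 = 0.70 s.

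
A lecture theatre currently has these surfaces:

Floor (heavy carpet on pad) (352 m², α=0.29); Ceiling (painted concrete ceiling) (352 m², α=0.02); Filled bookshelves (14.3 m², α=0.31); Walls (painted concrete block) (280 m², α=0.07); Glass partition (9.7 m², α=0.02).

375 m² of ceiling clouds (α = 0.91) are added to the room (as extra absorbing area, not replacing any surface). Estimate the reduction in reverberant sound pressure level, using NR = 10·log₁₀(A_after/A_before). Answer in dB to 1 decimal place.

Summing Sᵢαᵢ: 102.080 + 7.040 + 4.433 + 19.600 + 0.194 → A_before = 133.347 sabins.
Added absorption = 375 × 0.91 = 341.250 sabins.
New total A_after = 474.597 sabins.
NR = 10·log₁₀(474.597/133.347) = 5.5 dB.

5.5 dB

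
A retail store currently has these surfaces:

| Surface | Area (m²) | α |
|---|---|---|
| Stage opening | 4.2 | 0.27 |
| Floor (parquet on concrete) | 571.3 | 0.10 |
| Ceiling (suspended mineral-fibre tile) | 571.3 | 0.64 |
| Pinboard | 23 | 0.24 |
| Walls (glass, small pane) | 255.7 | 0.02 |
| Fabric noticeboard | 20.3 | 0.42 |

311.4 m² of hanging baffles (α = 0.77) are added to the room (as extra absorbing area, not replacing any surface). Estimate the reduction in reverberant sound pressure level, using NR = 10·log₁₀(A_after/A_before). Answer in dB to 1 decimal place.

1.9 dB

A_before = Σ Sᵢαᵢ = 4.2×0.27 + 571.3×0.10 + 571.3×0.64 + 23×0.24 + 255.7×0.02 + 20.3×0.42 = 443.056 sabins.
Added absorption = 311.4 × 0.77 = 239.778 sabins.
New total A_after = 682.834 sabins.
NR = 10·log₁₀(682.834/443.056) = 1.9 dB.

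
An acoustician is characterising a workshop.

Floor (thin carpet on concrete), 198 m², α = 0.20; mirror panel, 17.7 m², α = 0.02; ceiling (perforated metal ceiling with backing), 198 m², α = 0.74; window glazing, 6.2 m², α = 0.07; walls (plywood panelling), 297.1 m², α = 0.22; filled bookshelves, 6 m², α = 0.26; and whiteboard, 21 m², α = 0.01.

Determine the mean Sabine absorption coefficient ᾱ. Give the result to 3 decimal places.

S = Σ Sᵢ = 198 + 17.7 + 198 + 6.2 + 297.1 + 6 + 21 = 744.0 m².
A = 198×0.20 + 17.7×0.02 + 198×0.74 + 6.2×0.07 + 297.1×0.22 + 6×0.26 + 21×0.01 = 254.040 sabins.
ᾱ = 254.040 / 744.0 = 0.341.

0.341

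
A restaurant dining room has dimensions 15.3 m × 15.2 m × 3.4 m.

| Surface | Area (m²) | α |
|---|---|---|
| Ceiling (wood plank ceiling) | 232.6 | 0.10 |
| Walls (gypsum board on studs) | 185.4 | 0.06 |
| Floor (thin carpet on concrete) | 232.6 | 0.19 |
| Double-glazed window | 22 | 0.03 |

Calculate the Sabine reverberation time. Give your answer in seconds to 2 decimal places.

1.61 sec

Equivalent absorption area: A = 232.6·0.10 + 185.4·0.06 + 232.6·0.19 + 22·0.03 = 79.238 m².
Room volume: 790.704 m³.
T = 0.161 V/A = 0.161·790.704/79.238 = 1.61 s.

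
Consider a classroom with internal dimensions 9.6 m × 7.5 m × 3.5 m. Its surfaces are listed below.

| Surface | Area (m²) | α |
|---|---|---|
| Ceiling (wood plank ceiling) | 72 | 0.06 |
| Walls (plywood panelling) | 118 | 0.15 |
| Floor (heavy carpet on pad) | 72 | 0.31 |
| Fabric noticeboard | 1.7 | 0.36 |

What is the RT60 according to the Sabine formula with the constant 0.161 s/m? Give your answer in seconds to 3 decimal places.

Summing Sᵢαᵢ: 4.320 + 17.700 + 22.320 + 0.612 → A = 44.952 sabins.
V = 9.6·7.5·3.5 = 252 m³.
T = 0.161 V/A = 0.161·252/44.952 = 0.903 s.

0.903 s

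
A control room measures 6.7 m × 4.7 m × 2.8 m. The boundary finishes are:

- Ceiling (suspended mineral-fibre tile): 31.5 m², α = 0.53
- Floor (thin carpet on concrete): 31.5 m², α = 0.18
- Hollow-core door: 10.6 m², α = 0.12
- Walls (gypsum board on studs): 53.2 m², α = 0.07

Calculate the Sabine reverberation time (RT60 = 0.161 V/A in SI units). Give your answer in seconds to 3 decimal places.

0.519 sec

Summing Sᵢαᵢ: 16.695 + 5.670 + 1.272 + 3.724 → A = 27.361 sabins.
Room volume: 88.172 m³.
RT60 = 0.161 · V / A = 0.161 × 88.172 / 27.361 = 0.519 s.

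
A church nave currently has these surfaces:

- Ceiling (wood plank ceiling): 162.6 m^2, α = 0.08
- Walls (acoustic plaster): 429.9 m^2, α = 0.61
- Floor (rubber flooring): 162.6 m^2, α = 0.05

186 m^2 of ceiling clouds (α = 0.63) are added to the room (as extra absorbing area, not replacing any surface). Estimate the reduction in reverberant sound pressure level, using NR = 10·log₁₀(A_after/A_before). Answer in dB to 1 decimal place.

1.5 dB

Total absorption A_before = 162.6·0.08 + 429.9·0.61 + 162.6·0.05
  = 13.008 + 262.239 + 8.130 = 283.377 m^2 sabins.
Added absorption = 186 × 0.63 = 117.180 sabins.
A_after = 283.377 + 117.180 = 400.557 sabins.
Reduction = 10 log₁₀(A_after/A_before) = 10 log₁₀(1.4135) = 1.5 dB.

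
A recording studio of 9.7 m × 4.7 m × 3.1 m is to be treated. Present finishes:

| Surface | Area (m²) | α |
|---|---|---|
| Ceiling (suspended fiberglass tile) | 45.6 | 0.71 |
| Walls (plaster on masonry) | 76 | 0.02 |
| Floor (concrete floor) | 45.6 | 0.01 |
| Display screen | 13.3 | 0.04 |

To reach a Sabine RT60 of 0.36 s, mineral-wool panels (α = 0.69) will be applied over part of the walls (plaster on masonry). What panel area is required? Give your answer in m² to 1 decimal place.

42.3

Equivalent absorption area: A₁ = 45.6×0.71 + 76×0.02 + 45.6×0.01 + 13.3×0.04 = 34.884 m².
V = 141.329 m³. Target absorption A₂ = 0.161 × 141.329 / 0.36 = 63.205 sabins.
ΔA needed = 63.205 − 34.884 = 28.321 sabins.
Each m² of panel replacing the walls (plaster on masonry) adds (0.69 − 0.02) = 0.67 sabins.
Panel area = 28.321 / 0.67 = 42.3 m².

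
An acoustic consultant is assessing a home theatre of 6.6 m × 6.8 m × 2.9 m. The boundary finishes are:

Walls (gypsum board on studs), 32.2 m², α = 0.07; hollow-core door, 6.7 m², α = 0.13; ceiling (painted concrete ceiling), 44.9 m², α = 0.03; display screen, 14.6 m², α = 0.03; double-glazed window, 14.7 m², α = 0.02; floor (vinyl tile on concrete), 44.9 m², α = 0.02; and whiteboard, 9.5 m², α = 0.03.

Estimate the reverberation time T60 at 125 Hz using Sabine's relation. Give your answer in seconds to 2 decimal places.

Equivalent absorption area: A = 32.2·0.07 + 6.7·0.13 + 44.9·0.03 + 14.6·0.03 + 14.7·0.02 + 44.9·0.02 + 9.5·0.03 = 6.387 m².
V = 6.6·6.8·2.9 = 130.152 m³.
Sabine: RT60 = 0.161 × 130.152 / 6.387 = 3.28 s.

3.28 s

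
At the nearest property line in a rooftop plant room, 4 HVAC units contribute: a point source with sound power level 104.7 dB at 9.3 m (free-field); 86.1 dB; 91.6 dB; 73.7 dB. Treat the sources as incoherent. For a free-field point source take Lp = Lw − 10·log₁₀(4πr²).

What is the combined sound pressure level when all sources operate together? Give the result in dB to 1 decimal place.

Source at 9.3 m: Lp = 104.7 − 10·log₁₀(4π·9.3²) = 104.7 − 10·log₁₀(1086.865) = 74.3 dB.
Σ 10^(Lᵢ/10) = 1.903e+09.
Combined level = 10 log₁₀(1.903e+09) = 92.8 dB.

92.8 dB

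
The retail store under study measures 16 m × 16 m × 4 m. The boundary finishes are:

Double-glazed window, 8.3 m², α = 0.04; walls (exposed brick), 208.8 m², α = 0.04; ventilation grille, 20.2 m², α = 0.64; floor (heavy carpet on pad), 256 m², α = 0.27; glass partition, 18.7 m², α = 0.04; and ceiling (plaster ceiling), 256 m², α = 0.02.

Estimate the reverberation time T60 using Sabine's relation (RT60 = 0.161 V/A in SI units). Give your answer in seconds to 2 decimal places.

Equivalent absorption area: A = 8.3*0.04 + 208.8*0.04 + 20.2*0.64 + 256*0.27 + 18.7*0.04 + 256*0.02 = 96.600 m².
V = 16·16·4 = 1024 m³.
RT60 = 0.161 · V / A = 0.161 × 1024 / 96.600 = 1.71 s.

1.71 s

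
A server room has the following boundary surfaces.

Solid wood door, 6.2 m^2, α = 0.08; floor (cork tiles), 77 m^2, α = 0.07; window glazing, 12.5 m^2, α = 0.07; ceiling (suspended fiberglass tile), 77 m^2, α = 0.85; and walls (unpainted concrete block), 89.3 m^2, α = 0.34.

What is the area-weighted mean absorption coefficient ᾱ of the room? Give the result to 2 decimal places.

S = Σ Sᵢ = 6.2 + 77 + 12.5 + 77 + 89.3 = 262.0 m^2.
A = 6.2*0.08 + 77*0.07 + 12.5*0.07 + 77*0.85 + 89.3*0.34 = 102.573 sabins.
ᾱ = A/S = 0.39.

0.39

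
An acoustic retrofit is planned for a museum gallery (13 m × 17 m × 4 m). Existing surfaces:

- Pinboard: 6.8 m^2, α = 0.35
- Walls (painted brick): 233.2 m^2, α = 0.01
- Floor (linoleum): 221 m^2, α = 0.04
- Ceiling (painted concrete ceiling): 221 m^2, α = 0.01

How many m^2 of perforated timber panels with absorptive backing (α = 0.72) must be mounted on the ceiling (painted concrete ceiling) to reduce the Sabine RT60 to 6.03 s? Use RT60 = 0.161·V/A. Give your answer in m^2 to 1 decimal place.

11.0

Equivalent absorption area: A₁ = 6.8*0.35 + 233.2*0.01 + 221*0.04 + 221*0.01 = 15.762 m^2.
Required A₂ = 0.161·884/6.03 = 23.603 sabins.
Absorption to add: 23.603 − 15.762 = 7.841 sabins.
Each m^2 of panel replacing the ceiling (painted concrete ceiling) adds (0.72 − 0.01) = 0.71 sabins.
Panel area = 7.841 / 0.71 = 11.0 m^2.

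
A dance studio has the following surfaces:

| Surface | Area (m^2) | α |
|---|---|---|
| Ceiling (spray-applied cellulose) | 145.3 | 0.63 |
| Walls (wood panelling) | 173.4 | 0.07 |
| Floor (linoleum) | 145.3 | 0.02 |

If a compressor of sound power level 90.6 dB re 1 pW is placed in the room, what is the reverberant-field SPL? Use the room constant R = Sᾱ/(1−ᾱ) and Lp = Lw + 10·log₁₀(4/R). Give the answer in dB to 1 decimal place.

Σ(Sᵢαᵢ) = 145.3×0.63 + 173.4×0.07 + 145.3×0.02 = 106.583; total area S = 464.0 m^2.
ᾱ = 106.583/464.0 = 0.2297; R = Sᾱ/(1−ᾱ) = 106.583/(1−0.2297) = 138.366 m^2.
Lp = 90.6 + 10·log₁₀(4/138.366) = 90.6 + (-15.39) = 75.2 dB.

75.2 dB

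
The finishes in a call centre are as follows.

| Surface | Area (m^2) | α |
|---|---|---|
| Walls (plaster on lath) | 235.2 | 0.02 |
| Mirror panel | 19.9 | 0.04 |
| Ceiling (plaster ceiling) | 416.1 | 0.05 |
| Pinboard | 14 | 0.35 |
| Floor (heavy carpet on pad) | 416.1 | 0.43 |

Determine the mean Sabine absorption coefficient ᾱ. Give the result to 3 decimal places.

Total surface area S = 1101.3 m^2.
Weighted sum Σ Sα = 210.128.
ᾱ = A/S = 0.191.

0.191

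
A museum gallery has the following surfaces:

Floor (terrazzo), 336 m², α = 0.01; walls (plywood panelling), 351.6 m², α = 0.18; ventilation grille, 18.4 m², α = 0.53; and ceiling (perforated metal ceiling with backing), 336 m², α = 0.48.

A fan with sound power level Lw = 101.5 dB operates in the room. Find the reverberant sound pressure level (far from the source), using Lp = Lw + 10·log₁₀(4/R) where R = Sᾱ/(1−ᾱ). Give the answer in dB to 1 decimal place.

Σ(Sᵢαᵢ) = 336×0.01 + 351.6×0.18 + 18.4×0.53 + 336×0.48 = 237.680; total area S = 1042.0 m².
ᾱ = 237.680/1042.0 = 0.2281; R = Sᾱ/(1−ᾱ) = 237.680/(1−0.2281) = 307.916 m².
Lp = Lw + 10 log₁₀(4/R) = 101.5 -18.86 = 82.6 dB.

82.6 dB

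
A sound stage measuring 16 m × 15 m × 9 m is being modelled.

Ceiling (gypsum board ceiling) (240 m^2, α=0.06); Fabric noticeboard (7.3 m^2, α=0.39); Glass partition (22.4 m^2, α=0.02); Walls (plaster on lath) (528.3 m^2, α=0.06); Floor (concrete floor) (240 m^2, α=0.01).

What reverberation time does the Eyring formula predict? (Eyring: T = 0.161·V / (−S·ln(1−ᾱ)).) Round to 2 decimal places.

Total surface area S = 240 + 7.3 + 22.4 + 528.3 + 240 = 1038.0 m^2.
Σ(Sᵢαᵢ) = 240·0.06 + 7.3·0.39 + 22.4·0.02 + 528.3·0.06 + 240·0.01 = 51.793.
Mean coefficient ᾱ = A/S = 0.0499.
Eyring denominator: −S ln(1−ᾱ) = 53.133.
V = 16 × 15 × 9 = 2160 m³.
T = 0.161·V/[−S·ln(1−ᾱ)] = 0.161·2160/53.133 = 6.55 s.

6.55 s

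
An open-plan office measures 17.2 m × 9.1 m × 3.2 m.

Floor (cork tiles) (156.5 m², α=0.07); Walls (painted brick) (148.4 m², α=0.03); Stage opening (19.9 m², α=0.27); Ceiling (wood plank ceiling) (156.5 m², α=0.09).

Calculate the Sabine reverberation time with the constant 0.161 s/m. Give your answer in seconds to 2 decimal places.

2.31 seconds

Total absorption A = 156.5·0.07 + 148.4·0.03 + 19.9·0.27 + 156.5·0.09
  = 10.955 + 4.452 + 5.373 + 14.085 = 34.865 m² sabins.
V = 17.2·9.1·3.2 = 500.864 m³.
Sabine: RT60 = 0.161 × 500.864 / 34.865 = 2.31 s.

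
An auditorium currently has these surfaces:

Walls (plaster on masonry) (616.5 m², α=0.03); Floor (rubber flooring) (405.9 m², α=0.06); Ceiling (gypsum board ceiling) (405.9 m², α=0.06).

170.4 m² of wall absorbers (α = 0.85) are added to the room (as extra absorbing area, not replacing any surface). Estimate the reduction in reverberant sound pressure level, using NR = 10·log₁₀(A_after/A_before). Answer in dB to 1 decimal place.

5.0 dB

Equivalent absorption area: A_before = 616.5×0.03 + 405.9×0.06 + 405.9×0.06 = 67.203 m².
Added absorption = 170.4 × 0.85 = 144.840 sabins.
New total A_after = 212.043 sabins.
NR = 10·log₁₀(212.043/67.203) = 5.0 dB.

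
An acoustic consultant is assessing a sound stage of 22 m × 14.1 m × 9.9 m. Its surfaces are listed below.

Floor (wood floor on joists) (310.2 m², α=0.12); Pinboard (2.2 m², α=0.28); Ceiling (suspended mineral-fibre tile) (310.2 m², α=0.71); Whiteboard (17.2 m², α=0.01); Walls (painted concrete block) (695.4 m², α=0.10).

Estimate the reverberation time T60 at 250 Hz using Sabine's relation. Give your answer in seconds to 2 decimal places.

1.51 s

Total absorption A = 310.2×0.12 + 2.2×0.28 + 310.2×0.71 + 17.2×0.01 + 695.4×0.10
  = 37.224 + 0.616 + 220.242 + 0.172 + 69.540 = 327.794 m² sabins.
Room volume: 3070.98 m³.
RT60 = 0.161 · V / A = 0.161 × 3070.98 / 327.794 = 1.51 s.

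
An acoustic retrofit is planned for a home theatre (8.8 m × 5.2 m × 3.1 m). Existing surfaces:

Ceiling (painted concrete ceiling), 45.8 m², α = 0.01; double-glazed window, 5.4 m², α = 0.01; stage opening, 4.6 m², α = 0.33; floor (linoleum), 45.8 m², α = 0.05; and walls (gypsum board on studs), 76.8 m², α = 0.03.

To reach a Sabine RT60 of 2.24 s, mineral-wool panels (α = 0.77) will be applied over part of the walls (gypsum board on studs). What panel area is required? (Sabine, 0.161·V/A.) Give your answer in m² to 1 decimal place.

Equivalent absorption area: A₁ = 45.8·0.01 + 5.4·0.01 + 4.6·0.33 + 45.8·0.05 + 76.8·0.03 = 6.624 m².
V = 141.856 m³. Target absorption A₂ = 0.161 × 141.856 / 2.24 = 10.196 sabins.
Absorption to add: 10.196 − 6.624 = 3.572 sabins.
Net gain per m²: Δα = 0.77 − 0.03 = 0.74.
Area = ΔA/Δα = 3.572/0.74 = 4.8 m².

4.8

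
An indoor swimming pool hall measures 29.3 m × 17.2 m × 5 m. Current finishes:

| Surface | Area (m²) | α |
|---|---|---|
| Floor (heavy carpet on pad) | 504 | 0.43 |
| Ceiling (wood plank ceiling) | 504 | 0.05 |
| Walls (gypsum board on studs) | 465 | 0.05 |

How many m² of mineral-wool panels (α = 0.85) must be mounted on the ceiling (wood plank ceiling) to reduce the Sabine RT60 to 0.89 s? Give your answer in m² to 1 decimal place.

238.3

Total absorption A₁ = 504*0.43 + 504*0.05 + 465*0.05
  = 216.720 + 25.200 + 23.250 = 265.170 m² sabins.
Required A₂ = 0.161·2519.8/0.89 = 455.829 sabins.
Absorption to add: 455.829 − 265.170 = 190.659 sabins.
Each m² of panel replacing the ceiling (wood plank ceiling) adds (0.85 − 0.05) = 0.80 sabins.
Panel area = 190.659 / 0.80 = 238.3 m².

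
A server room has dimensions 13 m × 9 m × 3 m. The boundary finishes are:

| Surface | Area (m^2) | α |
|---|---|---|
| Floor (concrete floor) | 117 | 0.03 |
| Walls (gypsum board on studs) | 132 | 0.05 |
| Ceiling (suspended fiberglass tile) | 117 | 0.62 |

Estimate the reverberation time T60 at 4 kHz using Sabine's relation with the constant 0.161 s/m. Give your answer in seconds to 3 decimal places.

Total absorption A = 117×0.03 + 132×0.05 + 117×0.62
  = 3.510 + 6.600 + 72.540 = 82.650 m^2 sabins.
Volume V = 13 × 9 × 3 = 351 m³.
Sabine: RT60 = 0.161 × 351 / 82.650 = 0.684 s.

0.684 s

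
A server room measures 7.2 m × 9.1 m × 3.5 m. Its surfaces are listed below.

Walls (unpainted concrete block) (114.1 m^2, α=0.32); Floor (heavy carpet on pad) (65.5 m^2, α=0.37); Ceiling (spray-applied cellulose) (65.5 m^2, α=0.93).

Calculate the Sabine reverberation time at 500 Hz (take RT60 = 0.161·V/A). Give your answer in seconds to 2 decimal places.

0.30 seconds

Total absorption A = 114.1·0.32 + 65.5·0.37 + 65.5·0.93
  = 36.512 + 24.235 + 60.915 = 121.662 m^2 sabins.
V = 7.2·9.1·3.5 = 229.32 m³.
RT60 = 0.161 · V / A = 0.161 × 229.32 / 121.662 = 0.30 s.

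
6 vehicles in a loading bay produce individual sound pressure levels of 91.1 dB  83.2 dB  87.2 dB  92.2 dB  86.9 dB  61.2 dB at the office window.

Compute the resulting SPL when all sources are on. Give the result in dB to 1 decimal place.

Converting to relative power and adding: 10^(91.1/10) + 10^(83.2/10) + 10^(87.2/10) + 10^(92.2/10) + 10^(86.9/10) + 10^(61.2/10) = 4.173e+09.
L_total = 10·log₁₀(4.173e+09) = 96.2 dB.

96.2 dB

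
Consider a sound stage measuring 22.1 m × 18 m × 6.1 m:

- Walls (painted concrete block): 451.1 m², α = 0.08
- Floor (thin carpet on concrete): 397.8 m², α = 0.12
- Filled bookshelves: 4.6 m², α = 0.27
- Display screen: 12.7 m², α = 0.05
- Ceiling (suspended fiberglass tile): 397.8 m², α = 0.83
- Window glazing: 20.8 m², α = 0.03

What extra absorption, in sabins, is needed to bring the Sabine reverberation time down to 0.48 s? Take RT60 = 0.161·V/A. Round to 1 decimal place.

397.4 sabins

Total absorption A₁ = 451.1*0.08 + 397.8*0.12 + 4.6*0.27 + 12.7*0.05 + 397.8*0.83 + 20.8*0.03
  = 36.088 + 47.736 + 1.242 + 0.635 + 330.174 + 0.624 = 416.499 m² sabins.
For T = 0.48 s, need A₂ = 0.161·V/T = 0.161·2426.58/0.48 = 813.915 sabins.
Additional absorption ΔA = 813.915 − 416.499 = 397.4 sabins.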